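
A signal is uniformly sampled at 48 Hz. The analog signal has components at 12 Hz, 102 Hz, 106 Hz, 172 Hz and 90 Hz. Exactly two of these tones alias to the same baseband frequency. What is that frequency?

6 Hz

fs/2 = 24 Hz.
12 Hz ≤ fs/2 = 24 Hz, passes unchanged.
102 Hz mod fs = 6 Hz.
6 Hz ≤ fs/2 = 24 Hz, appears at 6 Hz.
106 Hz mod fs = 10 Hz.
10 Hz ≤ fs/2 = 24 Hz, appears at 10 Hz.
172 Hz mod fs = 28 Hz.
28 Hz > fs/2 = 24 Hz, folds to fs − 28 Hz = 20 Hz.
90 Hz mod fs = 42 Hz.
42 Hz > fs/2 = 24 Hz, folds to fs − 42 Hz = 6 Hz.
90 Hz and 102 Hz both map to 6 Hz.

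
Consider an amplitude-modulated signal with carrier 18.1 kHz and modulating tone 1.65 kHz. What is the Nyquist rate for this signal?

39.5 kHz

AM sidebands sit at fc ± fm = 16.45 kHz and 19.75 kHz.
Highest-frequency component: 19.75 kHz.
Nyquist rate = 2 × 19.75 kHz = 39.5 kHz.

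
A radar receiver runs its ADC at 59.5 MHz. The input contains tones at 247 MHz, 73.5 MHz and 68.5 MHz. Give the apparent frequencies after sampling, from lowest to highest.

fs/2 = 29.75 MHz.
247 MHz mod fs = 9 MHz.
9 MHz ≤ fs/2 = 29.75 MHz, appears at 9 MHz.
73.5 MHz mod fs = 14 MHz.
14 MHz ≤ fs/2 = 29.75 MHz, appears at 14 MHz.
68.5 MHz mod fs = 9 MHz.
9 MHz ≤ fs/2 = 29.75 MHz, appears at 9 MHz.
Distinct values: {9 MHz, 14 MHz}.

9 MHz, 14 MHz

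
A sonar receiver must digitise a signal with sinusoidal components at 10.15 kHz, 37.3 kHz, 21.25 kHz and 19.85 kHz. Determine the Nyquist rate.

74.6 kHz

Highest-frequency component: 37.3 kHz.
Nyquist rate = 2 × 37.3 kHz = 74.6 kHz.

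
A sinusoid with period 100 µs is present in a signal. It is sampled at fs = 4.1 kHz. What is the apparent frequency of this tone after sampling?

T = 100 µs → f = 1/T = 10 kHz.
10 kHz mod fs = 1.8 kHz.
1.8 kHz ≤ fs/2 = 2.05 kHz, appears at 1.8 kHz.

1.8 kHz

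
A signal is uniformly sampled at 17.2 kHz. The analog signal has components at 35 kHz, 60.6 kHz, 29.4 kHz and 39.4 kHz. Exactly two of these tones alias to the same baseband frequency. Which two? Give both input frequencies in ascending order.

fs/2 = 8.6 kHz.
35 kHz mod fs = 0.6 kHz.
0.6 kHz ≤ fs/2 = 8.6 kHz, appears at 0.6 kHz.
60.6 kHz mod fs = 9 kHz.
9 kHz > fs/2 = 8.6 kHz, folds to fs − 9 kHz = 8.2 kHz.
29.4 kHz mod fs = 12.2 kHz.
12.2 kHz > fs/2 = 8.6 kHz, folds to fs − 12.2 kHz = 5 kHz.
39.4 kHz mod fs = 5 kHz.
5 kHz ≤ fs/2 = 8.6 kHz, appears at 5 kHz.
29.4 kHz and 39.4 kHz both map to 5 kHz.

29.4 kHz, 39.4 kHz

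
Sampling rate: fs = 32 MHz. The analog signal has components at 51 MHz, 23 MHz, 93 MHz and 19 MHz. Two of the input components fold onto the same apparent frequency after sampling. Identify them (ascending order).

fs/2 = 16 MHz.
51 MHz mod fs = 19 MHz.
19 MHz > fs/2 = 16 MHz, folds to fs − 19 MHz = 13 MHz.
23 MHz > fs/2 = 16 MHz, folds to fs − 23 MHz = 9 MHz.
93 MHz mod fs = 29 MHz.
29 MHz > fs/2 = 16 MHz, folds to fs − 29 MHz = 3 MHz.
19 MHz > fs/2 = 16 MHz, folds to fs − 19 MHz = 13 MHz.
19 MHz and 51 MHz both map to 13 MHz.

19 MHz, 51 MHz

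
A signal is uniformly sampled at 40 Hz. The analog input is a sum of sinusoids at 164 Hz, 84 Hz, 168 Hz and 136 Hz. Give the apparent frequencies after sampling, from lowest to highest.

fs/2 = 20 Hz.
164 Hz mod fs = 4 Hz.
4 Hz ≤ fs/2 = 20 Hz, appears at 4 Hz.
84 Hz mod fs = 4 Hz.
4 Hz ≤ fs/2 = 20 Hz, appears at 4 Hz.
168 Hz mod fs = 8 Hz.
8 Hz ≤ fs/2 = 20 Hz, appears at 8 Hz.
136 Hz mod fs = 16 Hz.
16 Hz ≤ fs/2 = 20 Hz, appears at 16 Hz.
Distinct values: {4 Hz, 8 Hz, 16 Hz}.

4 Hz, 8 Hz, 16 Hz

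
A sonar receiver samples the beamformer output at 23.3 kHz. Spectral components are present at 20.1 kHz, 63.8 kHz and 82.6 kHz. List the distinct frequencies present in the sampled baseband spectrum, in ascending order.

fs/2 = 11.65 kHz.
20.1 kHz > fs/2 = 11.65 kHz, folds to fs − 20.1 kHz = 3.2 kHz.
63.8 kHz mod fs = 17.2 kHz.
17.2 kHz > fs/2 = 11.65 kHz, folds to fs − 17.2 kHz = 6.1 kHz.
82.6 kHz mod fs = 12.7 kHz.
12.7 kHz > fs/2 = 11.65 kHz, folds to fs − 12.7 kHz = 10.6 kHz.
Distinct values: {3.2 kHz, 6.1 kHz, 10.6 kHz}.

3.2 kHz, 6.1 kHz, 10.6 kHz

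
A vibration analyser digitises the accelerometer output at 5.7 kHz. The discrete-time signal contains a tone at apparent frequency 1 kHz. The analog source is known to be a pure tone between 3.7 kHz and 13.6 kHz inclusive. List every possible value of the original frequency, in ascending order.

Frequencies that alias to 1 kHz are k·fs ± 1 kHz for integer k ≥ 0.
k=0: 1 kHz.
k=1: 4.7 kHz, 6.7 kHz.
k=2: 10.4 kHz, 12.4 kHz.
k=3: 16.1 kHz, 18.1 kHz.
Within [3.7 kHz, 13.6 kHz]: 4.7 kHz, 6.7 kHz, 10.4 kHz, 12.4 kHz.

4.7 kHz, 6.7 kHz, 10.4 kHz, 12.4 kHz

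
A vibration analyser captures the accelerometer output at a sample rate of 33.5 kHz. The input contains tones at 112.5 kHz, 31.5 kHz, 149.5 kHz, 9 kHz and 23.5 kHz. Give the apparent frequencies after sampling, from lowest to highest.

2 kHz, 9 kHz, 10 kHz, 12 kHz, 15.5 kHz

fs/2 = 16.75 kHz.
112.5 kHz mod fs = 12 kHz.
12 kHz ≤ fs/2 = 16.75 kHz, appears at 12 kHz.
31.5 kHz > fs/2 = 16.75 kHz, folds to fs − 31.5 kHz = 2 kHz.
149.5 kHz mod fs = 15.5 kHz.
15.5 kHz ≤ fs/2 = 16.75 kHz, appears at 15.5 kHz.
9 kHz ≤ fs/2 = 16.75 kHz, passes unchanged.
23.5 kHz > fs/2 = 16.75 kHz, folds to fs − 23.5 kHz = 10 kHz.
Distinct values: {2 kHz, 9 kHz, 10 kHz, 12 kHz, 15.5 kHz}.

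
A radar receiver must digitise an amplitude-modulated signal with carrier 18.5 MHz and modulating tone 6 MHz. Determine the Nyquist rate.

49 MHz

AM sidebands sit at fc ± fm = 12.5 MHz and 24.5 MHz.
Highest-frequency component: 24.5 MHz.
Nyquist rate = 2 × 24.5 MHz = 49 MHz.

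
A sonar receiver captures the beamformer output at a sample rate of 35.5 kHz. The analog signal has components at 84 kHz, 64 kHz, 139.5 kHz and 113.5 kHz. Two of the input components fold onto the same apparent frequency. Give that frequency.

7 kHz

fs/2 = 17.75 kHz.
84 kHz mod fs = 13 kHz.
13 kHz ≤ fs/2 = 17.75 kHz, appears at 13 kHz.
64 kHz mod fs = 28.5 kHz.
28.5 kHz > fs/2 = 17.75 kHz, folds to fs − 28.5 kHz = 7 kHz.
139.5 kHz mod fs = 33 kHz.
33 kHz > fs/2 = 17.75 kHz, folds to fs − 33 kHz = 2.5 kHz.
113.5 kHz mod fs = 7 kHz.
7 kHz ≤ fs/2 = 17.75 kHz, appears at 7 kHz.
64 kHz and 113.5 kHz both map to 7 kHz.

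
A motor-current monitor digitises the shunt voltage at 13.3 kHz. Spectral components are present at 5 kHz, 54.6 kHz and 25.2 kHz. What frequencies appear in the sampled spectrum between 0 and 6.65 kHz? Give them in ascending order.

fs/2 = 6.65 kHz.
5 kHz ≤ fs/2 = 6.65 kHz, passes unchanged.
54.6 kHz mod fs = 1.4 kHz.
1.4 kHz ≤ fs/2 = 6.65 kHz, appears at 1.4 kHz.
25.2 kHz mod fs = 11.9 kHz.
11.9 kHz > fs/2 = 6.65 kHz, folds to fs − 11.9 kHz = 1.4 kHz.
Distinct values: {1.4 kHz, 5 kHz}.

1.4 kHz, 5 kHz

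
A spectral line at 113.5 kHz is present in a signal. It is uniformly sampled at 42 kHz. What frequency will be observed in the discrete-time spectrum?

12.5 kHz

113.5 kHz mod fs = 29.5 kHz.
29.5 kHz > fs/2 = 21 kHz, folds to fs − 29.5 kHz = 12.5 kHz.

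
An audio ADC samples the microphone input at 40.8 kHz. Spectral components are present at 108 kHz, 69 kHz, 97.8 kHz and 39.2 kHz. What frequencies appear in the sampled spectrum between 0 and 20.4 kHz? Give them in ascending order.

fs/2 = 20.4 kHz.
108 kHz mod fs = 26.4 kHz.
26.4 kHz > fs/2 = 20.4 kHz, folds to fs − 26.4 kHz = 14.4 kHz.
69 kHz mod fs = 28.2 kHz.
28.2 kHz > fs/2 = 20.4 kHz, folds to fs − 28.2 kHz = 12.6 kHz.
97.8 kHz mod fs = 16.2 kHz.
16.2 kHz ≤ fs/2 = 20.4 kHz, appears at 16.2 kHz.
39.2 kHz > fs/2 = 20.4 kHz, folds to fs − 39.2 kHz = 1.6 kHz.
Distinct values: {1.6 kHz, 12.6 kHz, 14.4 kHz, 16.2 kHz}.

1.6 kHz, 12.6 kHz, 14.4 kHz, 16.2 kHz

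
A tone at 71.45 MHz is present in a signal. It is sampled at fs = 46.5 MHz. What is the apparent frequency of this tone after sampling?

21.55 MHz

71.45 MHz mod fs = 24.95 MHz.
24.95 MHz > fs/2 = 23.25 MHz, folds to fs − 24.95 MHz = 21.55 MHz.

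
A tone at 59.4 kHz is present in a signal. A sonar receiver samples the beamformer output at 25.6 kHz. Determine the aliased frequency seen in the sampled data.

8.2 kHz

59.4 kHz mod fs = 8.2 kHz.
8.2 kHz ≤ fs/2 = 12.8 kHz, appears at 8.2 kHz.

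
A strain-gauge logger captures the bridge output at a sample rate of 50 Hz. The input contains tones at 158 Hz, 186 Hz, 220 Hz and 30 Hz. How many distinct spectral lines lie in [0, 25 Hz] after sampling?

fs/2 = 25 Hz.
158 Hz mod fs = 8 Hz.
8 Hz ≤ fs/2 = 25 Hz, appears at 8 Hz.
186 Hz mod fs = 36 Hz.
36 Hz > fs/2 = 25 Hz, folds to fs − 36 Hz = 14 Hz.
220 Hz mod fs = 20 Hz.
20 Hz ≤ fs/2 = 25 Hz, appears at 20 Hz.
30 Hz > fs/2 = 25 Hz, folds to fs − 30 Hz = 20 Hz.
Distinct values: {8 Hz, 14 Hz, 20 Hz} → 3.

3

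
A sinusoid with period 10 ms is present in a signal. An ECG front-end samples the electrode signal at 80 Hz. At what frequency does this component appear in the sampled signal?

T = 10 ms → f = 1/T = 100 Hz.
100 Hz mod fs = 20 Hz.
20 Hz ≤ fs/2 = 40 Hz, appears at 20 Hz.

20 Hz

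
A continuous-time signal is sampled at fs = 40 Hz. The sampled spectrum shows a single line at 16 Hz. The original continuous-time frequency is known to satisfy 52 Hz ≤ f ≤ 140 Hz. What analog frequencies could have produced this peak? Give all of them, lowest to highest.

Frequencies that alias to 16 Hz are k·fs ± 16 Hz for integer k ≥ 0.
k=0: 16 Hz.
k=1: 24 Hz, 56 Hz.
k=2: 64 Hz, 96 Hz.
k=3: 104 Hz, 136 Hz.
k=4: 144 Hz, 176 Hz.
Within [52 Hz, 140 Hz]: 56 Hz, 64 Hz, 96 Hz, 104 Hz, 136 Hz.

56 Hz, 64 Hz, 96 Hz, 104 Hz, 136 Hz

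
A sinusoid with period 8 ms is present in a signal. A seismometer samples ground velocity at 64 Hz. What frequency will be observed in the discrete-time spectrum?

3 Hz

T = 8 ms → f = 1/T = 125 Hz.
125 Hz mod fs = 61 Hz.
61 Hz > fs/2 = 32 Hz, folds to fs − 61 Hz = 3 Hz.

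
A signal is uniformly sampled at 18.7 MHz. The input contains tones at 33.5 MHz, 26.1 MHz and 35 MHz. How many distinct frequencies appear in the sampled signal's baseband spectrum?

3

fs/2 = 9.35 MHz.
33.5 MHz mod fs = 14.8 MHz.
14.8 MHz > fs/2 = 9.35 MHz, folds to fs − 14.8 MHz = 3.9 MHz.
26.1 MHz mod fs = 7.4 MHz.
7.4 MHz ≤ fs/2 = 9.35 MHz, appears at 7.4 MHz.
35 MHz mod fs = 16.3 MHz.
16.3 MHz > fs/2 = 9.35 MHz, folds to fs − 16.3 MHz = 2.4 MHz.
Distinct values: {2.4 MHz, 3.9 MHz, 7.4 MHz} → 3.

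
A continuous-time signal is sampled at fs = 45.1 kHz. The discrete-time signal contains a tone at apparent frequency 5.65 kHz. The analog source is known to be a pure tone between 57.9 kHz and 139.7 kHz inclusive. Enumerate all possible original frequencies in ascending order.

84.55 kHz, 95.85 kHz, 129.65 kHz

Frequencies that alias to 5.65 kHz are k·fs ± 5.65 kHz for integer k ≥ 0.
k=0: 5.65 kHz.
k=1: 39.45 kHz, 50.75 kHz.
k=2: 84.55 kHz, 95.85 kHz.
k=3: 129.65 kHz, 140.95 kHz.
k=4: 174.75 kHz, 186.05 kHz.
Within [57.9 kHz, 139.7 kHz]: 84.55 kHz, 95.85 kHz, 129.65 kHz.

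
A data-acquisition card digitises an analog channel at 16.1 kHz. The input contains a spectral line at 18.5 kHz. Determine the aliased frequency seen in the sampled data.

2.4 kHz

18.5 kHz mod fs = 2.4 kHz.
2.4 kHz ≤ fs/2 = 8.05 kHz, appears at 2.4 kHz.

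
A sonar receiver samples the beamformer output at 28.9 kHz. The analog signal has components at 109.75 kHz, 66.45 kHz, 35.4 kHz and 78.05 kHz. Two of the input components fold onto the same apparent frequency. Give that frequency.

fs/2 = 14.45 kHz.
109.75 kHz mod fs = 23.05 kHz.
23.05 kHz > fs/2 = 14.45 kHz, folds to fs − 23.05 kHz = 5.85 kHz.
66.45 kHz mod fs = 8.65 kHz.
8.65 kHz ≤ fs/2 = 14.45 kHz, appears at 8.65 kHz.
35.4 kHz mod fs = 6.5 kHz.
6.5 kHz ≤ fs/2 = 14.45 kHz, appears at 6.5 kHz.
78.05 kHz mod fs = 20.25 kHz.
20.25 kHz > fs/2 = 14.45 kHz, folds to fs − 20.25 kHz = 8.65 kHz.
66.45 kHz and 78.05 kHz both map to 8.65 kHz.

8.65 kHz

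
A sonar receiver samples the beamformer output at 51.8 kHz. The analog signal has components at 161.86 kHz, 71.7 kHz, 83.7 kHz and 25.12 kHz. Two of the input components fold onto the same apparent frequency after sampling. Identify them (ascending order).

71.7 kHz, 83.7 kHz

fs/2 = 25.9 kHz.
161.86 kHz mod fs = 6.46 kHz.
6.46 kHz ≤ fs/2 = 25.9 kHz, appears at 6.46 kHz.
71.7 kHz mod fs = 19.9 kHz.
19.9 kHz ≤ fs/2 = 25.9 kHz, appears at 19.9 kHz.
83.7 kHz mod fs = 31.9 kHz.
31.9 kHz > fs/2 = 25.9 kHz, folds to fs − 31.9 kHz = 19.9 kHz.
25.12 kHz ≤ fs/2 = 25.9 kHz, passes unchanged.
71.7 kHz and 83.7 kHz both map to 19.9 kHz.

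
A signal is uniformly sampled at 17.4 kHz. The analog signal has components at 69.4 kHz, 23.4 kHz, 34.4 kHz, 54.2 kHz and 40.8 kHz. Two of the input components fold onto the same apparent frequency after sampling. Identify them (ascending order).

23.4 kHz, 40.8 kHz

fs/2 = 8.7 kHz.
69.4 kHz mod fs = 17.2 kHz.
17.2 kHz > fs/2 = 8.7 kHz, folds to fs − 17.2 kHz = 0.2 kHz.
23.4 kHz mod fs = 6 kHz.
6 kHz ≤ fs/2 = 8.7 kHz, appears at 6 kHz.
34.4 kHz mod fs = 17 kHz.
17 kHz > fs/2 = 8.7 kHz, folds to fs − 17 kHz = 0.4 kHz.
54.2 kHz mod fs = 2 kHz.
2 kHz ≤ fs/2 = 8.7 kHz, appears at 2 kHz.
40.8 kHz mod fs = 6 kHz.
6 kHz ≤ fs/2 = 8.7 kHz, appears at 6 kHz.
23.4 kHz and 40.8 kHz both map to 6 kHz.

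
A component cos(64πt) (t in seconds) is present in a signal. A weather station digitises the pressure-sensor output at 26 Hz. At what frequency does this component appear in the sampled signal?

6 Hz

ω = 64π rad/s → f = ω/(2π) = 32 Hz.
32 Hz mod fs = 6 Hz.
6 Hz ≤ fs/2 = 13 Hz, appears at 6 Hz.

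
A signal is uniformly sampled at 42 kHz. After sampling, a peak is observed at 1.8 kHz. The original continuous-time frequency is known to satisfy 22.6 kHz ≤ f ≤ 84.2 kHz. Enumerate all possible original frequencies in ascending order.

40.2 kHz, 43.8 kHz, 82.2 kHz

Frequencies that alias to 1.8 kHz are k·fs ± 1.8 kHz for integer k ≥ 0.
k=0: 1.8 kHz.
k=1: 40.2 kHz, 43.8 kHz.
k=2: 82.2 kHz, 85.8 kHz.
k=3: 124.2 kHz, 127.8 kHz.
Within [22.6 kHz, 84.2 kHz]: 40.2 kHz, 43.8 kHz, 82.2 kHz.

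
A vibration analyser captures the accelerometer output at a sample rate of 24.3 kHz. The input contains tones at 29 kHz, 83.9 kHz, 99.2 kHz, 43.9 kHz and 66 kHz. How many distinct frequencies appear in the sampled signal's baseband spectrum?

fs/2 = 12.15 kHz.
29 kHz mod fs = 4.7 kHz.
4.7 kHz ≤ fs/2 = 12.15 kHz, appears at 4.7 kHz.
83.9 kHz mod fs = 11 kHz.
11 kHz ≤ fs/2 = 12.15 kHz, appears at 11 kHz.
99.2 kHz mod fs = 2 kHz.
2 kHz ≤ fs/2 = 12.15 kHz, appears at 2 kHz.
43.9 kHz mod fs = 19.6 kHz.
19.6 kHz > fs/2 = 12.15 kHz, folds to fs − 19.6 kHz = 4.7 kHz.
66 kHz mod fs = 17.4 kHz.
17.4 kHz > fs/2 = 12.15 kHz, folds to fs − 17.4 kHz = 6.9 kHz.
Distinct values: {2 kHz, 4.7 kHz, 6.9 kHz, 11 kHz} → 4.

4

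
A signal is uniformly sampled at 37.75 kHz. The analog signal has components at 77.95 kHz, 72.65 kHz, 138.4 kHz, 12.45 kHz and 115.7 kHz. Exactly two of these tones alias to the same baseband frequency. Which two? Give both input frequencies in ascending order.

77.95 kHz, 115.7 kHz

fs/2 = 18.875 kHz.
77.95 kHz mod fs = 2.45 kHz.
2.45 kHz ≤ fs/2 = 18.875 kHz, appears at 2.45 kHz.
72.65 kHz mod fs = 34.9 kHz.
34.9 kHz > fs/2 = 18.875 kHz, folds to fs − 34.9 kHz = 2.85 kHz.
138.4 kHz mod fs = 25.15 kHz.
25.15 kHz > fs/2 = 18.875 kHz, folds to fs − 25.15 kHz = 12.6 kHz.
12.45 kHz ≤ fs/2 = 18.875 kHz, passes unchanged.
115.7 kHz mod fs = 2.45 kHz.
2.45 kHz ≤ fs/2 = 18.875 kHz, appears at 2.45 kHz.
77.95 kHz and 115.7 kHz both map to 2.45 kHz.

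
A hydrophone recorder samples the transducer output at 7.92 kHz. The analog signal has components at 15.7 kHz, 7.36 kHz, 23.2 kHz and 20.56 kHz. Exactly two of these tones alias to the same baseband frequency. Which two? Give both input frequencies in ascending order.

fs/2 = 3.96 kHz.
15.7 kHz mod fs = 7.78 kHz.
7.78 kHz > fs/2 = 3.96 kHz, folds to fs − 7.78 kHz = 0.14 kHz.
7.36 kHz > fs/2 = 3.96 kHz, folds to fs − 7.36 kHz = 0.56 kHz.
23.2 kHz mod fs = 7.36 kHz.
7.36 kHz > fs/2 = 3.96 kHz, folds to fs − 7.36 kHz = 0.56 kHz.
20.56 kHz mod fs = 4.72 kHz.
4.72 kHz > fs/2 = 3.96 kHz, folds to fs − 4.72 kHz = 3.2 kHz.
7.36 kHz and 23.2 kHz both map to 0.56 kHz.

7.36 kHz, 23.2 kHz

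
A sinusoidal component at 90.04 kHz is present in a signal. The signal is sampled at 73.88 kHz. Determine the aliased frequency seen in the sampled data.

16.16 kHz

90.04 kHz mod fs = 16.16 kHz.
16.16 kHz ≤ fs/2 = 36.94 kHz, appears at 16.16 kHz.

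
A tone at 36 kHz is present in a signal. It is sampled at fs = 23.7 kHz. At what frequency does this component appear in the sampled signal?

11.4 kHz

36 kHz mod fs = 12.3 kHz.
12.3 kHz > fs/2 = 11.85 kHz, folds to fs − 12.3 kHz = 11.4 kHz.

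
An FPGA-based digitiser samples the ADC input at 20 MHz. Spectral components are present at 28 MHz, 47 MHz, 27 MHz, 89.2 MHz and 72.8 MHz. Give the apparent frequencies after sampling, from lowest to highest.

fs/2 = 10 MHz.
28 MHz mod fs = 8 MHz.
8 MHz ≤ fs/2 = 10 MHz, appears at 8 MHz.
47 MHz mod fs = 7 MHz.
7 MHz ≤ fs/2 = 10 MHz, appears at 7 MHz.
27 MHz mod fs = 7 MHz.
7 MHz ≤ fs/2 = 10 MHz, appears at 7 MHz.
89.2 MHz mod fs = 9.2 MHz.
9.2 MHz ≤ fs/2 = 10 MHz, appears at 9.2 MHz.
72.8 MHz mod fs = 12.8 MHz.
12.8 MHz > fs/2 = 10 MHz, folds to fs − 12.8 MHz = 7.2 MHz.
Distinct values: {7 MHz, 7.2 MHz, 8 MHz, 9.2 MHz}.

7 MHz, 7.2 MHz, 8 MHz, 9.2 MHz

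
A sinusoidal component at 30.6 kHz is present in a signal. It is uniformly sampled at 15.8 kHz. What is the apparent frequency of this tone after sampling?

1 kHz

30.6 kHz mod fs = 14.8 kHz.
14.8 kHz > fs/2 = 7.9 kHz, folds to fs − 14.8 kHz = 1 kHz.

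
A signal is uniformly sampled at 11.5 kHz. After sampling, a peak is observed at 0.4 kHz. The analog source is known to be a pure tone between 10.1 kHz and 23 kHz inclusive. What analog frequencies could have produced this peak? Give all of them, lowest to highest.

11.1 kHz, 11.9 kHz, 22.6 kHz

Frequencies that alias to 0.4 kHz are k·fs ± 0.4 kHz for integer k ≥ 0.
k=0: 0.4 kHz.
k=1: 11.1 kHz, 11.9 kHz.
k=2: 22.6 kHz, 23.4 kHz.
k=3: 34.1 kHz, 34.9 kHz.
Within [10.1 kHz, 23 kHz]: 11.1 kHz, 11.9 kHz, 22.6 kHz.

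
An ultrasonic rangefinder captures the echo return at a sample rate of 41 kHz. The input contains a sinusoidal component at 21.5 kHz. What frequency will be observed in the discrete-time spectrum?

21.5 kHz > fs/2 = 20.5 kHz, folds to fs − 21.5 kHz = 19.5 kHz.

19.5 kHz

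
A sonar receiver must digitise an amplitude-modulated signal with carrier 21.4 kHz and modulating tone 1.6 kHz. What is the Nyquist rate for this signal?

46 kHz

AM sidebands sit at fc ± fm = 19.8 kHz and 23 kHz.
Highest-frequency component: 23 kHz.
Nyquist rate = 2 × 23 kHz = 46 kHz.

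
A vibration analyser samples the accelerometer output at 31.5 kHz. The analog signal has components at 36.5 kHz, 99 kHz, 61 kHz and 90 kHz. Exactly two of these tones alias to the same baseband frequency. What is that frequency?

fs/2 = 15.75 kHz.
36.5 kHz mod fs = 5 kHz.
5 kHz ≤ fs/2 = 15.75 kHz, appears at 5 kHz.
99 kHz mod fs = 4.5 kHz.
4.5 kHz ≤ fs/2 = 15.75 kHz, appears at 4.5 kHz.
61 kHz mod fs = 29.5 kHz.
29.5 kHz > fs/2 = 15.75 kHz, folds to fs − 29.5 kHz = 2 kHz.
90 kHz mod fs = 27 kHz.
27 kHz > fs/2 = 15.75 kHz, folds to fs − 27 kHz = 4.5 kHz.
90 kHz and 99 kHz both map to 4.5 kHz.

4.5 kHz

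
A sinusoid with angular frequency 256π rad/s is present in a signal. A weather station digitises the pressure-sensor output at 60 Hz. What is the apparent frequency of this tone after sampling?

ω = 256π rad/s → f = ω/(2π) = 128 Hz.
128 Hz mod fs = 8 Hz.
8 Hz ≤ fs/2 = 30 Hz, appears at 8 Hz.

8 Hz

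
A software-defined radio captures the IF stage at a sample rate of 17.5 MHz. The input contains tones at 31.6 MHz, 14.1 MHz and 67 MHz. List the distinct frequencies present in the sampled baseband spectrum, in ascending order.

fs/2 = 8.75 MHz.
31.6 MHz mod fs = 14.1 MHz.
14.1 MHz > fs/2 = 8.75 MHz, folds to fs − 14.1 MHz = 3.4 MHz.
14.1 MHz > fs/2 = 8.75 MHz, folds to fs − 14.1 MHz = 3.4 MHz.
67 MHz mod fs = 14.5 MHz.
14.5 MHz > fs/2 = 8.75 MHz, folds to fs − 14.5 MHz = 3 MHz.
Distinct values: {3 MHz, 3.4 MHz}.

3 MHz, 3.4 MHz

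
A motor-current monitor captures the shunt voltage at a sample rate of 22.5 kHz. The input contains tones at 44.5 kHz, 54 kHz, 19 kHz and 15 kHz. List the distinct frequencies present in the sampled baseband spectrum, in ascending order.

fs/2 = 11.25 kHz.
44.5 kHz mod fs = 22 kHz.
22 kHz > fs/2 = 11.25 kHz, folds to fs − 22 kHz = 0.5 kHz.
54 kHz mod fs = 9 kHz.
9 kHz ≤ fs/2 = 11.25 kHz, appears at 9 kHz.
19 kHz > fs/2 = 11.25 kHz, folds to fs − 19 kHz = 3.5 kHz.
15 kHz > fs/2 = 11.25 kHz, folds to fs − 15 kHz = 7.5 kHz.
Distinct values: {0.5 kHz, 3.5 kHz, 7.5 kHz, 9 kHz}.

0.5 kHz, 3.5 kHz, 7.5 kHz, 9 kHz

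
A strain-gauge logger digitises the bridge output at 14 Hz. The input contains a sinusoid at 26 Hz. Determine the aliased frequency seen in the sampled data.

2 Hz

26 Hz mod fs = 12 Hz.
12 Hz > fs/2 = 7 Hz, folds to fs − 12 Hz = 2 Hz.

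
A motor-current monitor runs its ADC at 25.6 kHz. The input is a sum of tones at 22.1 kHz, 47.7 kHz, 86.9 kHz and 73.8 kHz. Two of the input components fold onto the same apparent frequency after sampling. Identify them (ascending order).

22.1 kHz, 47.7 kHz

fs/2 = 12.8 kHz.
22.1 kHz > fs/2 = 12.8 kHz, folds to fs − 22.1 kHz = 3.5 kHz.
47.7 kHz mod fs = 22.1 kHz.
22.1 kHz > fs/2 = 12.8 kHz, folds to fs − 22.1 kHz = 3.5 kHz.
86.9 kHz mod fs = 10.1 kHz.
10.1 kHz ≤ fs/2 = 12.8 kHz, appears at 10.1 kHz.
73.8 kHz mod fs = 22.6 kHz.
22.6 kHz > fs/2 = 12.8 kHz, folds to fs − 22.6 kHz = 3 kHz.
22.1 kHz and 47.7 kHz both map to 3.5 kHz.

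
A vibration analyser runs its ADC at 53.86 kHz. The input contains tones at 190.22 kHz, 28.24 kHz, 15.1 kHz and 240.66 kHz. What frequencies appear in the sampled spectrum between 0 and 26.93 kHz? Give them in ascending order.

fs/2 = 26.93 kHz.
190.22 kHz mod fs = 28.64 kHz.
28.64 kHz > fs/2 = 26.93 kHz, folds to fs − 28.64 kHz = 25.22 kHz.
28.24 kHz > fs/2 = 26.93 kHz, folds to fs − 28.24 kHz = 25.62 kHz.
15.1 kHz ≤ fs/2 = 26.93 kHz, passes unchanged.
240.66 kHz mod fs = 25.22 kHz.
25.22 kHz ≤ fs/2 = 26.93 kHz, appears at 25.22 kHz.
Distinct values: {15.1 kHz, 25.22 kHz, 25.62 kHz}.

15.1 kHz, 25.22 kHz, 25.62 kHz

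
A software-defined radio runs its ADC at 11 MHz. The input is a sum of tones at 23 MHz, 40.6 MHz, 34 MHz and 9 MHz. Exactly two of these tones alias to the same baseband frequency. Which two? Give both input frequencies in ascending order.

23 MHz, 34 MHz

fs/2 = 5.5 MHz.
23 MHz mod fs = 1 MHz.
1 MHz ≤ fs/2 = 5.5 MHz, appears at 1 MHz.
40.6 MHz mod fs = 7.6 MHz.
7.6 MHz > fs/2 = 5.5 MHz, folds to fs − 7.6 MHz = 3.4 MHz.
34 MHz mod fs = 1 MHz.
1 MHz ≤ fs/2 = 5.5 MHz, appears at 1 MHz.
9 MHz > fs/2 = 5.5 MHz, folds to fs − 9 MHz = 2 MHz.
23 MHz and 34 MHz both map to 1 MHz.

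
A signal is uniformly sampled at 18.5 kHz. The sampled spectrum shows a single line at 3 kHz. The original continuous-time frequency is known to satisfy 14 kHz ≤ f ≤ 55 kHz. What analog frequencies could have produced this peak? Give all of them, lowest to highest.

Frequencies that alias to 3 kHz are k·fs ± 3 kHz for integer k ≥ 0.
k=0: 3 kHz.
k=1: 15.5 kHz, 21.5 kHz.
k=2: 34 kHz, 40 kHz.
k=3: 52.5 kHz, 58.5 kHz.
k=4: 71 kHz, 77 kHz.
Within [14 kHz, 55 kHz]: 15.5 kHz, 21.5 kHz, 34 kHz, 40 kHz, 52.5 kHz.

15.5 kHz, 21.5 kHz, 34 kHz, 40 kHz, 52.5 kHz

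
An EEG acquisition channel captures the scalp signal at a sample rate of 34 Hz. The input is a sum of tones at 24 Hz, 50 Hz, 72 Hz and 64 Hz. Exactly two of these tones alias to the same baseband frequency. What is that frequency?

fs/2 = 17 Hz.
24 Hz > fs/2 = 17 Hz, folds to fs − 24 Hz = 10 Hz.
50 Hz mod fs = 16 Hz.
16 Hz ≤ fs/2 = 17 Hz, appears at 16 Hz.
72 Hz mod fs = 4 Hz.
4 Hz ≤ fs/2 = 17 Hz, appears at 4 Hz.
64 Hz mod fs = 30 Hz.
30 Hz > fs/2 = 17 Hz, folds to fs − 30 Hz = 4 Hz.
64 Hz and 72 Hz both map to 4 Hz.

4 Hz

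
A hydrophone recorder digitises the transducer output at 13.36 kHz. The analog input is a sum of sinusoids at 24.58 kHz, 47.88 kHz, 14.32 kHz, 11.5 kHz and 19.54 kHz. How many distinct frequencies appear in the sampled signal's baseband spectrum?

fs/2 = 6.68 kHz.
24.58 kHz mod fs = 11.22 kHz.
11.22 kHz > fs/2 = 6.68 kHz, folds to fs − 11.22 kHz = 2.14 kHz.
47.88 kHz mod fs = 7.8 kHz.
7.8 kHz > fs/2 = 6.68 kHz, folds to fs − 7.8 kHz = 5.56 kHz.
14.32 kHz mod fs = 0.96 kHz.
0.96 kHz ≤ fs/2 = 6.68 kHz, appears at 0.96 kHz.
11.5 kHz > fs/2 = 6.68 kHz, folds to fs − 11.5 kHz = 1.86 kHz.
19.54 kHz mod fs = 6.18 kHz.
6.18 kHz ≤ fs/2 = 6.68 kHz, appears at 6.18 kHz.
Distinct values: {0.96 kHz, 1.86 kHz, 2.14 kHz, 5.56 kHz, 6.18 kHz} → 5.

5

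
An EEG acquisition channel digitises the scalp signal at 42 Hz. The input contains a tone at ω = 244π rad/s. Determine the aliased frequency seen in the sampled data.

4 Hz

ω = 244π rad/s → f = ω/(2π) = 122 Hz.
122 Hz mod fs = 38 Hz.
38 Hz > fs/2 = 21 Hz, folds to fs − 38 Hz = 4 Hz.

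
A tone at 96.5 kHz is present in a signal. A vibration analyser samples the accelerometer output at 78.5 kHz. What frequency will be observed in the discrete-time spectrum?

96.5 kHz mod fs = 18 kHz.
18 kHz ≤ fs/2 = 39.25 kHz, appears at 18 kHz.

18 kHz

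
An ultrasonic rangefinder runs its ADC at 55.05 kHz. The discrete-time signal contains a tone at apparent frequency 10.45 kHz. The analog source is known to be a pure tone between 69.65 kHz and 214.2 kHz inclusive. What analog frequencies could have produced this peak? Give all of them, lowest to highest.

Frequencies that alias to 10.45 kHz are k·fs ± 10.45 kHz for integer k ≥ 0.
k=0: 10.45 kHz.
k=1: 44.6 kHz, 65.5 kHz.
k=2: 99.65 kHz, 120.55 kHz.
k=3: 154.7 kHz, 175.6 kHz.
k=4: 209.75 kHz, 230.65 kHz.
k=5: 264.8 kHz, 285.7 kHz.
Within [69.65 kHz, 214.2 kHz]: 99.65 kHz, 120.55 kHz, 154.7 kHz, 175.6 kHz, 209.75 kHz.

99.65 kHz, 120.55 kHz, 154.7 kHz, 175.6 kHz, 209.75 kHz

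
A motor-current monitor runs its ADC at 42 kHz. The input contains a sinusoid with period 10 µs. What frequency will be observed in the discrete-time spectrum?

16 kHz

T = 10 µs → f = 1/T = 100 kHz.
100 kHz mod fs = 16 kHz.
16 kHz ≤ fs/2 = 21 kHz, appears at 16 kHz.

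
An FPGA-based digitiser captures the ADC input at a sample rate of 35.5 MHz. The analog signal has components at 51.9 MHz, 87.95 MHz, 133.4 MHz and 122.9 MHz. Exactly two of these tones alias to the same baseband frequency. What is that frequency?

16.4 MHz

fs/2 = 17.75 MHz.
51.9 MHz mod fs = 16.4 MHz.
16.4 MHz ≤ fs/2 = 17.75 MHz, appears at 16.4 MHz.
87.95 MHz mod fs = 16.95 MHz.
16.95 MHz ≤ fs/2 = 17.75 MHz, appears at 16.95 MHz.
133.4 MHz mod fs = 26.9 MHz.
26.9 MHz > fs/2 = 17.75 MHz, folds to fs − 26.9 MHz = 8.6 MHz.
122.9 MHz mod fs = 16.4 MHz.
16.4 MHz ≤ fs/2 = 17.75 MHz, appears at 16.4 MHz.
51.9 MHz and 122.9 MHz both map to 16.4 MHz.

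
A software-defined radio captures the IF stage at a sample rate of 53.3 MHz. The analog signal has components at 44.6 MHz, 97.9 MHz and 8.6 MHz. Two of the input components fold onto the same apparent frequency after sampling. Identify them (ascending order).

44.6 MHz, 97.9 MHz

fs/2 = 26.65 MHz.
44.6 MHz > fs/2 = 26.65 MHz, folds to fs − 44.6 MHz = 8.7 MHz.
97.9 MHz mod fs = 44.6 MHz.
44.6 MHz > fs/2 = 26.65 MHz, folds to fs − 44.6 MHz = 8.7 MHz.
8.6 MHz ≤ fs/2 = 26.65 MHz, passes unchanged.
44.6 MHz and 97.9 MHz both map to 8.7 MHz.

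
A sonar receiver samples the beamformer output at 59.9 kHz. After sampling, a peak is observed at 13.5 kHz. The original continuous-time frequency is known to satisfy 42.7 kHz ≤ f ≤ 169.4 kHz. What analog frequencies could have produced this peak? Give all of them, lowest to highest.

46.4 kHz, 73.4 kHz, 106.3 kHz, 133.3 kHz, 166.2 kHz

Frequencies that alias to 13.5 kHz are k·fs ± 13.5 kHz for integer k ≥ 0.
k=0: 13.5 kHz.
k=1: 46.4 kHz, 73.4 kHz.
k=2: 106.3 kHz, 133.3 kHz.
k=3: 166.2 kHz, 193.2 kHz.
k=4: 226.1 kHz, 253.1 kHz.
Within [42.7 kHz, 169.4 kHz]: 46.4 kHz, 73.4 kHz, 106.3 kHz, 133.3 kHz, 166.2 kHz.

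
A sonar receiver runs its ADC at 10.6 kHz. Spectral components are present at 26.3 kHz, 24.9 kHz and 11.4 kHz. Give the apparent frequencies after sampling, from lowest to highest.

fs/2 = 5.3 kHz.
26.3 kHz mod fs = 5.1 kHz.
5.1 kHz ≤ fs/2 = 5.3 kHz, appears at 5.1 kHz.
24.9 kHz mod fs = 3.7 kHz.
3.7 kHz ≤ fs/2 = 5.3 kHz, appears at 3.7 kHz.
11.4 kHz mod fs = 0.8 kHz.
0.8 kHz ≤ fs/2 = 5.3 kHz, appears at 0.8 kHz.
Distinct values: {0.8 kHz, 3.7 kHz, 5.1 kHz}.

0.8 kHz, 3.7 kHz, 5.1 kHz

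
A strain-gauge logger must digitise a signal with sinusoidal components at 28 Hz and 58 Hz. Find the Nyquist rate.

116 Hz

Highest-frequency component: 58 Hz.
Nyquist rate = 2 × 58 Hz = 116 Hz.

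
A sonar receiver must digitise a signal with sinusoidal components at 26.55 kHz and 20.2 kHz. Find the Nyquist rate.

Highest-frequency component: 26.55 kHz.
Nyquist rate = 2 × 26.55 kHz = 53.1 kHz.

53.1 kHz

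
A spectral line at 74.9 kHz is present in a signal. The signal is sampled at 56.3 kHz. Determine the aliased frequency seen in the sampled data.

18.6 kHz

74.9 kHz mod fs = 18.6 kHz.
18.6 kHz ≤ fs/2 = 28.15 kHz, appears at 18.6 kHz.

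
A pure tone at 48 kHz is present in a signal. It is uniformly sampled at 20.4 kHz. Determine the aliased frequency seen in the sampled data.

7.2 kHz

48 kHz mod fs = 7.2 kHz.
7.2 kHz ≤ fs/2 = 10.2 kHz, appears at 7.2 kHz.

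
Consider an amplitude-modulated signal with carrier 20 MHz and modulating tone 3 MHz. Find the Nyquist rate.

46 MHz

AM sidebands sit at fc ± fm = 17 MHz and 23 MHz.
Highest-frequency component: 23 MHz.
Nyquist rate = 2 × 23 MHz = 46 MHz.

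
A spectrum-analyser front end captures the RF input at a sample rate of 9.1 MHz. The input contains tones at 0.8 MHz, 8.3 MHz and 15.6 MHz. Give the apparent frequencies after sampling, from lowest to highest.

fs/2 = 4.55 MHz.
0.8 MHz ≤ fs/2 = 4.55 MHz, passes unchanged.
8.3 MHz > fs/2 = 4.55 MHz, folds to fs − 8.3 MHz = 0.8 MHz.
15.6 MHz mod fs = 6.5 MHz.
6.5 MHz > fs/2 = 4.55 MHz, folds to fs − 6.5 MHz = 2.6 MHz.
Distinct values: {0.8 MHz, 2.6 MHz}.

0.8 MHz, 2.6 MHz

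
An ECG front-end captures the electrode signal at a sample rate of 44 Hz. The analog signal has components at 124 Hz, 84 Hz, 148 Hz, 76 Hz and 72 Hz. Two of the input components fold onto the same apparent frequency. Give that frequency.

fs/2 = 22 Hz.
124 Hz mod fs = 36 Hz.
36 Hz > fs/2 = 22 Hz, folds to fs − 36 Hz = 8 Hz.
84 Hz mod fs = 40 Hz.
40 Hz > fs/2 = 22 Hz, folds to fs − 40 Hz = 4 Hz.
148 Hz mod fs = 16 Hz.
16 Hz ≤ fs/2 = 22 Hz, appears at 16 Hz.
76 Hz mod fs = 32 Hz.
32 Hz > fs/2 = 22 Hz, folds to fs − 32 Hz = 12 Hz.
72 Hz mod fs = 28 Hz.
28 Hz > fs/2 = 22 Hz, folds to fs − 28 Hz = 16 Hz.
72 Hz and 148 Hz both map to 16 Hz.

16 Hz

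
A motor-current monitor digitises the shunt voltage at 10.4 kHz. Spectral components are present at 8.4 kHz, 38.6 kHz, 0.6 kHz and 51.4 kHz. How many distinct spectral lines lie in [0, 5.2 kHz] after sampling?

fs/2 = 5.2 kHz.
8.4 kHz > fs/2 = 5.2 kHz, folds to fs − 8.4 kHz = 2 kHz.
38.6 kHz mod fs = 7.4 kHz.
7.4 kHz > fs/2 = 5.2 kHz, folds to fs − 7.4 kHz = 3 kHz.
0.6 kHz ≤ fs/2 = 5.2 kHz, passes unchanged.
51.4 kHz mod fs = 9.8 kHz.
9.8 kHz > fs/2 = 5.2 kHz, folds to fs − 9.8 kHz = 0.6 kHz.
Distinct values: {0.6 kHz, 2 kHz, 3 kHz} → 3.

3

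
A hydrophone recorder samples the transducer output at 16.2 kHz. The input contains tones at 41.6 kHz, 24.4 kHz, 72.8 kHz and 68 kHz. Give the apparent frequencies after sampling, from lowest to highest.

fs/2 = 8.1 kHz.
41.6 kHz mod fs = 9.2 kHz.
9.2 kHz > fs/2 = 8.1 kHz, folds to fs − 9.2 kHz = 7 kHz.
24.4 kHz mod fs = 8.2 kHz.
8.2 kHz > fs/2 = 8.1 kHz, folds to fs − 8.2 kHz = 8 kHz.
72.8 kHz mod fs = 8 kHz.
8 kHz ≤ fs/2 = 8.1 kHz, appears at 8 kHz.
68 kHz mod fs = 3.2 kHz.
3.2 kHz ≤ fs/2 = 8.1 kHz, appears at 3.2 kHz.
Distinct values: {3.2 kHz, 7 kHz, 8 kHz}.

3.2 kHz, 7 kHz, 8 kHz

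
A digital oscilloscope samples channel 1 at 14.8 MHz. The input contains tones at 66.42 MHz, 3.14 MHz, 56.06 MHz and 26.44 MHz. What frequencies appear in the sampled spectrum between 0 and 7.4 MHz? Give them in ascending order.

fs/2 = 7.4 MHz.
66.42 MHz mod fs = 7.22 MHz.
7.22 MHz ≤ fs/2 = 7.4 MHz, appears at 7.22 MHz.
3.14 MHz ≤ fs/2 = 7.4 MHz, passes unchanged.
56.06 MHz mod fs = 11.66 MHz.
11.66 MHz > fs/2 = 7.4 MHz, folds to fs − 11.66 MHz = 3.14 MHz.
26.44 MHz mod fs = 11.64 MHz.
11.64 MHz > fs/2 = 7.4 MHz, folds to fs − 11.64 MHz = 3.16 MHz.
Distinct values: {3.14 MHz, 3.16 MHz, 7.22 MHz}.

3.14 MHz, 3.16 MHz, 7.22 MHz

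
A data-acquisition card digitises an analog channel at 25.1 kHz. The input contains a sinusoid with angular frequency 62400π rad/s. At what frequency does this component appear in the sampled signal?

ω = 62400π rad/s → f = ω/(2π) = 31200 Hz = 31.2 kHz.
31.2 kHz mod fs = 6.1 kHz.
6.1 kHz ≤ fs/2 = 12.55 kHz, appears at 6.1 kHz.

6.1 kHz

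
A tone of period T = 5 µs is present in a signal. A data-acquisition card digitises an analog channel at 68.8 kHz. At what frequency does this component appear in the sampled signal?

6.4 kHz

T = 5 µs → f = 1/T = 200 kHz.
200 kHz mod fs = 62.4 kHz.
62.4 kHz > fs/2 = 34.4 kHz, folds to fs − 62.4 kHz = 6.4 kHz.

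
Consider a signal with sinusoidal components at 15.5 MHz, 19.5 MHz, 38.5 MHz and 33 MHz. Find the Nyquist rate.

77 MHz

Highest-frequency component: 38.5 MHz.
Nyquist rate = 2 × 38.5 MHz = 77 MHz.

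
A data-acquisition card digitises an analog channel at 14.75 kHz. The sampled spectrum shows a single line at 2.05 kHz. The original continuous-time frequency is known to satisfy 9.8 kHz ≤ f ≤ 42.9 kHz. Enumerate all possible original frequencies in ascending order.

12.7 kHz, 16.8 kHz, 27.45 kHz, 31.55 kHz, 42.2 kHz

Frequencies that alias to 2.05 kHz are k·fs ± 2.05 kHz for integer k ≥ 0.
k=0: 2.05 kHz.
k=1: 12.7 kHz, 16.8 kHz.
k=2: 27.45 kHz, 31.55 kHz.
k=3: 42.2 kHz, 46.3 kHz.
k=4: 56.95 kHz, 61.05 kHz.
Within [9.8 kHz, 42.9 kHz]: 12.7 kHz, 16.8 kHz, 27.45 kHz, 31.55 kHz, 42.2 kHz.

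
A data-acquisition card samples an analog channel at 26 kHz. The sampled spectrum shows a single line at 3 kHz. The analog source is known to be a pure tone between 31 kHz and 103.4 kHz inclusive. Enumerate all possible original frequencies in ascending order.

Frequencies that alias to 3 kHz are k·fs ± 3 kHz for integer k ≥ 0.
k=0: 3 kHz.
k=1: 23 kHz, 29 kHz.
k=2: 49 kHz, 55 kHz.
k=3: 75 kHz, 81 kHz.
k=4: 101 kHz, 107 kHz.
k=5: 127 kHz, 133 kHz.
Within [31 kHz, 103.4 kHz]: 49 kHz, 55 kHz, 75 kHz, 81 kHz, 101 kHz.

49 kHz, 55 kHz, 75 kHz, 81 kHz, 101 kHz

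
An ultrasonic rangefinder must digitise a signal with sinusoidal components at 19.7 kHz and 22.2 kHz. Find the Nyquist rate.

Highest-frequency component: 22.2 kHz.
Nyquist rate = 2 × 22.2 kHz = 44.4 kHz.

44.4 kHz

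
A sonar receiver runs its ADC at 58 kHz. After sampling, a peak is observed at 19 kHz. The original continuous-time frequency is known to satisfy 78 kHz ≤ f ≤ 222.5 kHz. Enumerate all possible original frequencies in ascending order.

Frequencies that alias to 19 kHz are k·fs ± 19 kHz for integer k ≥ 0.
k=0: 19 kHz.
k=1: 39 kHz, 77 kHz.
k=2: 97 kHz, 135 kHz.
k=3: 155 kHz, 193 kHz.
k=4: 213 kHz, 251 kHz.
k=5: 271 kHz, 309 kHz.
Within [78 kHz, 222.5 kHz]: 97 kHz, 135 kHz, 155 kHz, 193 kHz, 213 kHz.

97 kHz, 135 kHz, 155 kHz, 193 kHz, 213 kHz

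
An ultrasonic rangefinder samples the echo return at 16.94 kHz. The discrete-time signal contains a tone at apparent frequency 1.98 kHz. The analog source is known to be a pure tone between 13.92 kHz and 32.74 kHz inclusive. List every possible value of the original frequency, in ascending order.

Frequencies that alias to 1.98 kHz are k·fs ± 1.98 kHz for integer k ≥ 0.
k=0: 1.98 kHz.
k=1: 14.96 kHz, 18.92 kHz.
k=2: 31.9 kHz, 35.86 kHz.
k=3: 48.84 kHz, 52.8 kHz.
Within [13.92 kHz, 32.74 kHz]: 14.96 kHz, 18.92 kHz, 31.9 kHz.

14.96 kHz, 18.92 kHz, 31.9 kHz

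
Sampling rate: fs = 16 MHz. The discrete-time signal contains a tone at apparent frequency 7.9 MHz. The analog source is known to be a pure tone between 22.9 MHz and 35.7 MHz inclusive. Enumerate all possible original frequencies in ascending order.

23.9 MHz, 24.1 MHz

Frequencies that alias to 7.9 MHz are k·fs ± 7.9 MHz for integer k ≥ 0.
k=0: 7.9 MHz.
k=1: 8.1 MHz, 23.9 MHz.
k=2: 24.1 MHz, 39.9 MHz.
k=3: 40.1 MHz, 55.9 MHz.
Within [22.9 MHz, 35.7 MHz]: 23.9 MHz, 24.1 MHz.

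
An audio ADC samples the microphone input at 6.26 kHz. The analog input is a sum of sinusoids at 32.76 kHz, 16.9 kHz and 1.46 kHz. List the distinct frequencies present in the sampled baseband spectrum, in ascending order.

fs/2 = 3.13 kHz.
32.76 kHz mod fs = 1.46 kHz.
1.46 kHz ≤ fs/2 = 3.13 kHz, appears at 1.46 kHz.
16.9 kHz mod fs = 4.38 kHz.
4.38 kHz > fs/2 = 3.13 kHz, folds to fs − 4.38 kHz = 1.88 kHz.
1.46 kHz ≤ fs/2 = 3.13 kHz, passes unchanged.
Distinct values: {1.46 kHz, 1.88 kHz}.

1.46 kHz, 1.88 kHz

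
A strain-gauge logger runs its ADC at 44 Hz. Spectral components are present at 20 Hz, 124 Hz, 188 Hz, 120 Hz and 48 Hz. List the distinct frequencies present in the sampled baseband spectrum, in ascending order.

fs/2 = 22 Hz.
20 Hz ≤ fs/2 = 22 Hz, passes unchanged.
124 Hz mod fs = 36 Hz.
36 Hz > fs/2 = 22 Hz, folds to fs − 36 Hz = 8 Hz.
188 Hz mod fs = 12 Hz.
12 Hz ≤ fs/2 = 22 Hz, appears at 12 Hz.
120 Hz mod fs = 32 Hz.
32 Hz > fs/2 = 22 Hz, folds to fs − 32 Hz = 12 Hz.
48 Hz mod fs = 4 Hz.
4 Hz ≤ fs/2 = 22 Hz, appears at 4 Hz.
Distinct values: {4 Hz, 8 Hz, 12 Hz, 20 Hz}.

4 Hz, 8 Hz, 12 Hz, 20 Hz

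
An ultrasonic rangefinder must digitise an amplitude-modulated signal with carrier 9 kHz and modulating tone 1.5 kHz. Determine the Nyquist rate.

AM sidebands sit at fc ± fm = 7.5 kHz and 10.5 kHz.
Highest-frequency component: 10.5 kHz.
Nyquist rate = 2 × 10.5 kHz = 21 kHz.

21 kHz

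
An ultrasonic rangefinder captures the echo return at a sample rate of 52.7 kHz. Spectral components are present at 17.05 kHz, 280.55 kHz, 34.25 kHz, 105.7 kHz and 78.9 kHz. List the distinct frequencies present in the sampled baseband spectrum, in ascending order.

0.3 kHz, 17.05 kHz, 18.45 kHz, 26.2 kHz

fs/2 = 26.35 kHz.
17.05 kHz ≤ fs/2 = 26.35 kHz, passes unchanged.
280.55 kHz mod fs = 17.05 kHz.
17.05 kHz ≤ fs/2 = 26.35 kHz, appears at 17.05 kHz.
34.25 kHz > fs/2 = 26.35 kHz, folds to fs − 34.25 kHz = 18.45 kHz.
105.7 kHz mod fs = 0.3 kHz.
0.3 kHz ≤ fs/2 = 26.35 kHz, appears at 0.3 kHz.
78.9 kHz mod fs = 26.2 kHz.
26.2 kHz ≤ fs/2 = 26.35 kHz, appears at 26.2 kHz.
Distinct values: {0.3 kHz, 17.05 kHz, 18.45 kHz, 26.2 kHz}.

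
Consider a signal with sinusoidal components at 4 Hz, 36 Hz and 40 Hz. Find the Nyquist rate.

Highest-frequency component: 40 Hz.
Nyquist rate = 2 × 40 Hz = 80 Hz.

80 Hz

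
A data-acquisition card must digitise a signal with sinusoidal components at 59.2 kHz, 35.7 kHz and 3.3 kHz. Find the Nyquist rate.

118.4 kHz

Highest-frequency component: 59.2 kHz.
Nyquist rate = 2 × 59.2 kHz = 118.4 kHz.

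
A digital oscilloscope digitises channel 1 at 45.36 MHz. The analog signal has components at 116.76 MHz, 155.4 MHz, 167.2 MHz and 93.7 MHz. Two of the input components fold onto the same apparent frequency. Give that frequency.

fs/2 = 22.68 MHz.
116.76 MHz mod fs = 26.04 MHz.
26.04 MHz > fs/2 = 22.68 MHz, folds to fs − 26.04 MHz = 19.32 MHz.
155.4 MHz mod fs = 19.32 MHz.
19.32 MHz ≤ fs/2 = 22.68 MHz, appears at 19.32 MHz.
167.2 MHz mod fs = 31.12 MHz.
31.12 MHz > fs/2 = 22.68 MHz, folds to fs − 31.12 MHz = 14.24 MHz.
93.7 MHz mod fs = 2.98 MHz.
2.98 MHz ≤ fs/2 = 22.68 MHz, appears at 2.98 MHz.
116.76 MHz and 155.4 MHz both map to 19.32 MHz.

19.32 MHz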